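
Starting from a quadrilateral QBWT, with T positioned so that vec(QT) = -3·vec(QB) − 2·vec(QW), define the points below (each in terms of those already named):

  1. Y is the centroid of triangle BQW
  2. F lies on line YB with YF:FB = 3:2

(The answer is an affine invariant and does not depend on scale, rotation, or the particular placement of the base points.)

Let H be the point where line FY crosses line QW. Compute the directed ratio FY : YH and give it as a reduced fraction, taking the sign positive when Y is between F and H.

FY:YH = 6/5

Assign Q = (0, 0), B = (1, 0), W = (0, 1), T = (-3, -2) — the answer is frame-independent, so this choice is without loss of generality.
1. Y is the centroid of triangle BQW ⇒ Y = (1/3, 1/3)
2. F lies on line YB with YF:FB = 3:2 ⇒ F = (11/15, 2/15)
line FY meets QW at H = (0, 1/2)
Y = F + t·(H−F) with t = 6/11, so FY:YH = 6/11:5/11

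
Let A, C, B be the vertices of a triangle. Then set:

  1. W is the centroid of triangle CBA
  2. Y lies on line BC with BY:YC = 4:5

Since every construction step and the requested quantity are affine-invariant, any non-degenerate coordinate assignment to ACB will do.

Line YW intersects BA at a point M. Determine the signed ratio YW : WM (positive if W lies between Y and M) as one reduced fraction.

YW:WM = 1/3

Assign A = (0, 0), C = (1, 0), B = (0, 1) — the answer is frame-independent, so this choice is without loss of generality.
1. W is the centroid of triangle CBA ⇒ W = (1/3, 1/3)
2. Y lies on line BC with BY:YC = 4:5 ⇒ Y = (4/9, 5/9)
line YW meets BA at M = (0, -1/3)
W = Y + t·(M−Y) with t = 1/4, so YW:WM = 1/4:3/4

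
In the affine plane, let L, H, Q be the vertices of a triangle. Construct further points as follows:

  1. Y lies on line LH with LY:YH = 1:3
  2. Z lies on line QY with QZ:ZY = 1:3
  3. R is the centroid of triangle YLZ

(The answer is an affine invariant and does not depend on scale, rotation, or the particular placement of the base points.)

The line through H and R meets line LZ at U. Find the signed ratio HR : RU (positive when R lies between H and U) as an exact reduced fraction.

Set L = (0, 0), H = (1, 0), Q = (0, 1); any affine frame gives the same invariant.
1. Y lies on line LH with LY:YH = 1:3 ⇒ Y = (1/4, 0)
2. Z lies on line QY with QZ:ZY = 1:3 ⇒ Z = (1/16, 3/4)
3. R is the centroid of triangle YLZ ⇒ R = (5/48, 1/4)
line HR meets LZ at U = (1/44, 3/11)
R = H + t·(U−H) with t = 11/12, so HR:RU = 11/12:1/12

HR:RU = 11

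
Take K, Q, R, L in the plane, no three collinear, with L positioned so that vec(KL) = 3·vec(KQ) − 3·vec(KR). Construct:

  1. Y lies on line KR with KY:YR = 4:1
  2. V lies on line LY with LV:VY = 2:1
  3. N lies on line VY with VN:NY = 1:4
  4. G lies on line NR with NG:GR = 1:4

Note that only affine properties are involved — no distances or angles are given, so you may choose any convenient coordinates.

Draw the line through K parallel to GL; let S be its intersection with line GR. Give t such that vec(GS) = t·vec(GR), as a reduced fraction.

t = -251/44

Assign K = (0, 0), Q = (1, 0), R = (0, 1), L = (3, -3) — the answer is frame-independent, so this choice is without loss of generality.
1. Y lies on line KR with KY:YR = 4:1 ⇒ Y = (0, 4/5)
2. V lies on line LY with LV:VY = 2:1 ⇒ V = (1, -7/15)
3. N lies on line VY with VN:NY = 1:4 ⇒ N = (4/5, -16/75)
4. G lies on line NR with NG:GR = 1:4 ⇒ G = (16/25, 11/375)
through K parallel to GL: direction (59/25, -1136/375); meets GR at S = (236/55, -4544/825)
S = G + t·(R−G) with t = -251/44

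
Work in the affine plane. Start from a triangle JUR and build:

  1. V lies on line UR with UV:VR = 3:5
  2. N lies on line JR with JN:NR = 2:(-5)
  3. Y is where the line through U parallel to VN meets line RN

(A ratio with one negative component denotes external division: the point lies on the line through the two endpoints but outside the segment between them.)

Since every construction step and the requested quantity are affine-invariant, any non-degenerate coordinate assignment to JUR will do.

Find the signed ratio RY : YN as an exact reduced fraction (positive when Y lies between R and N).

Work in coordinates with J = (0, 0), U = (1, 0), R = (0, 1).
1. V lies on line UR with UV:VR = 3:5 ⇒ V = (5/8, 3/8)
2. N lies on line JR with JN:NR = 2:(-5) ⇒ N = (0, -2/3)
3. Y is where the line through U parallel to VN meets line RN ⇒ Y = (0, -5/3)
Y = R + t·(N−R) with t = 8/5, so RY:YN = t:(1−t) = 8/5:-3/5

RY:YN = -8/3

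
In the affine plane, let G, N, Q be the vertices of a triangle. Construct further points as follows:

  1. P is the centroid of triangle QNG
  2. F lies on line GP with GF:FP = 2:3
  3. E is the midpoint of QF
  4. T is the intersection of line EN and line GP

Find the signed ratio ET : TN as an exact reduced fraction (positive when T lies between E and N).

Assign G = (0, 0), N = (1, 0), Q = (0, 1) — the answer is frame-independent, so this choice is without loss of generality.
1. P is the centroid of triangle QNG ⇒ P = (1/3, 1/3)
2. F lies on line GP with GF:FP = 2:3 ⇒ F = (2/15, 2/15)
3. E is the midpoint of QF ⇒ E = (1/15, 17/30)
4. T is the intersection of line EN and line GP ⇒ T = (17/45, 17/45)
T = E + t·(N−E) with t = 1/3, so ET:TN = t:(1−t) = 1/3:2/3

ET:TN = 1/2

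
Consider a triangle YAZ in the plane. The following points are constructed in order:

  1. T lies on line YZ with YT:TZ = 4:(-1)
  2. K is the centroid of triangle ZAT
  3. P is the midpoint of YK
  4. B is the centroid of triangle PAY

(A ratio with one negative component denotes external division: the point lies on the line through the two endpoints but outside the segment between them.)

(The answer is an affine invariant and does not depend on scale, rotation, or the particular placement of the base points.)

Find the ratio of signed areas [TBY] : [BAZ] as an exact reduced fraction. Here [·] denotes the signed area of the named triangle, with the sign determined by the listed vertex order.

Work in coordinates with Y = (0, 0), A = (1, 0), Z = (0, 1).
1. T lies on line YZ with YT:TZ = 4:(-1) ⇒ T = (0, 4/3)
2. K is the centroid of triangle ZAT ⇒ K = (1/3, 7/9)
3. P is the midpoint of YK ⇒ P = (1/6, 7/18)
4. B is the centroid of triangle PAY ⇒ B = (7/18, 7/54)
2·[TBY] = -14/27, 2·[BAZ] = 13/27
[TBY]:[BAZ] = -14/27:13/27 = -14/13

[TBY]:[BAZ] = -14/13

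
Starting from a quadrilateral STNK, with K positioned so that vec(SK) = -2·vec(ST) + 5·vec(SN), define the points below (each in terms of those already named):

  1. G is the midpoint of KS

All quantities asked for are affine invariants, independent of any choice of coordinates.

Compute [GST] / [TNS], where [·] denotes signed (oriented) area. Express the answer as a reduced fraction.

[GST]:[TNS] = 5/2

Set S = (0, 0), T = (1, 0), N = (0, 1), K = (-2, 5); any affine frame gives the same invariant.
1. G is the midpoint of KS ⇒ G = (-1, 5/2)
2·[GST] = 5/2, 2·[TNS] = 1
[GST]:[TNS] = 5/2:1 = 5/2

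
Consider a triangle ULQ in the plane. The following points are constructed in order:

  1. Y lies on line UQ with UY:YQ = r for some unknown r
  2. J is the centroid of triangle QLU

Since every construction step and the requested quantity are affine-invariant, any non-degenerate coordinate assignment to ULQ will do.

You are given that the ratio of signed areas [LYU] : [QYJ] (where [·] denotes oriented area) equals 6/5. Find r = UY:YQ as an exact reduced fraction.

r = 2/5

Choose coordinates U = (0, 0), L = (1, 0), Q = (0, 1).
1. With UY:YQ = r, write λ = r/(r+1) so Y = U + λ·(Q−U); Y is affine-linear in λ
2. J is the centroid of triangle QLU ⇒ J = (1/3, 1/3)
Every point depending on Y is an affine combination of Y and λ-independent points, so each such coordinate is linear in λ; the λ² term in each signed area is a multiple of (Q−U)×(Q−U) = 0, so 2·[LYU] and 2·[QYJ] are each linear in λ. Evaluating at λ=0 and λ=1:
  2·[LYU] = λ,   2·[QYJ] = -1/3·λ + 1/3
So [LYU]:[QYJ] = (λ) / (-1/3·λ + 1/3). Setting this equal to 6/5:
  λ = 6/5·(-1/3·λ + 1/3)  ⇒  λ = 2/7
Then r = λ/(1−λ) = (2/7)/(5/7) = 2/5. Check: with r = 2/5, Y = (0, 2/7) and [LYU]:[QYJ] = 6/5 as required.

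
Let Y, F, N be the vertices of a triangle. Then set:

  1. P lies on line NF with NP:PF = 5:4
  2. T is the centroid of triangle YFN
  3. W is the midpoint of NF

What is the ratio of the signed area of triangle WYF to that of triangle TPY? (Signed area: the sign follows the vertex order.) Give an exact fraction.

[WYF]:[TPY] = -27/2

Assign Y = (0, 0), F = (1, 0), N = (0, 1) — the answer is frame-independent, so this choice is without loss of generality.
1. P lies on line NF with NP:PF = 5:4 ⇒ P = (5/9, 4/9)
2. T is the centroid of triangle YFN ⇒ T = (1/3, 1/3)
3. W is the midpoint of NF ⇒ W = (1/2, 1/2)
2·[WYF] = 1/2, 2·[TPY] = -1/27
[WYF]:[TPY] = 1/2:-1/27 = -27/2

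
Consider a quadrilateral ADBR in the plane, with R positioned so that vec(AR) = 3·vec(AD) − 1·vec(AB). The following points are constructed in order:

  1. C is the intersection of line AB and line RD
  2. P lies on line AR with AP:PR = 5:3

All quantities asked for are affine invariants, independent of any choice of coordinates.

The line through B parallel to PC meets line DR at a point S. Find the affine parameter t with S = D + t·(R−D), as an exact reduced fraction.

Assign A = (0, 0), D = (1, 0), B = (0, 1), R = (3, -1) — the answer is frame-independent, so this choice is without loss of generality.
1. C is the intersection of line AB and line RD ⇒ C = (0, 1/2)
2. P lies on line AR with AP:PR = 5:3 ⇒ P = (15/8, -5/8)
through B parallel to PC: direction (-15/8, 9/8); meets DR at S = (5, -2)
S = D + t·(R−D) with t = 2

t = 2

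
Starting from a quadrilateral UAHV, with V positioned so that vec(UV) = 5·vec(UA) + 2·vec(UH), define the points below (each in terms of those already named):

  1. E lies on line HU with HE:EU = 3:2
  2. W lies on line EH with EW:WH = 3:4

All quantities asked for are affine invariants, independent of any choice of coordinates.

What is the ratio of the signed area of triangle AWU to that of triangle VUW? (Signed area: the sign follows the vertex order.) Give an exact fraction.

[AWU]:[VUW] = -1/5

Assign U = (0, 0), A = (1, 0), H = (0, 1), V = (5, 2) — the answer is frame-independent, so this choice is without loss of generality.
1. E lies on line HU with HE:EU = 3:2 ⇒ E = (0, 2/5)
2. W lies on line EH with EW:WH = 3:4 ⇒ W = (0, 23/35)
2·[AWU] = 23/35, 2·[VUW] = -23/7
[AWU]:[VUW] = 23/35:-23/7 = -1/5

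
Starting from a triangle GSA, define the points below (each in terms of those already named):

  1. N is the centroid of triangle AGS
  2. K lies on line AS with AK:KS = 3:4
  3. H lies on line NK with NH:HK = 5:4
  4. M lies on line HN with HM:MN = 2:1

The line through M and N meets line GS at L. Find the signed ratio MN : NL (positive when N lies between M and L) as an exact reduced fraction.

Choose coordinates G = (0, 0), S = (1, 0), A = (0, 1).
1. N is the centroid of triangle AGS ⇒ N = (1/3, 1/3)
2. K lies on line AS with AK:KS = 3:4 ⇒ K = (3/7, 4/7)
3. H lies on line NK with NH:HK = 5:4 ⇒ H = (73/189, 88/189)
4. M lies on line HN with HM:MN = 2:1 ⇒ M = (199/567, 214/567)
line MN meets GS at L = (1/5, 0)
N = M + t·(L−M) with t = 25/214, so MN:NL = 25/214:189/214

MN:NL = 25/189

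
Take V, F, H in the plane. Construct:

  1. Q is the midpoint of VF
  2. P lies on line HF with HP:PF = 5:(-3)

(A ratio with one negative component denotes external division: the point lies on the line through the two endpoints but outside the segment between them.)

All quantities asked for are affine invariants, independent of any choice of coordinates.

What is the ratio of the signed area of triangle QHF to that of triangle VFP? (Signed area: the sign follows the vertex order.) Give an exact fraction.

Choose coordinates V = (0, 0), F = (1, 0), H = (0, 1).
1. Q is the midpoint of VF ⇒ Q = (1/2, 0)
2. P lies on line HF with HP:PF = 5:(-3) ⇒ P = (5/2, -3/2)
2·[QHF] = -1/2, 2·[VFP] = -3/2
[QHF]:[VFP] = -1/2:-3/2 = 1/3

[QHF]:[VFP] = 1/3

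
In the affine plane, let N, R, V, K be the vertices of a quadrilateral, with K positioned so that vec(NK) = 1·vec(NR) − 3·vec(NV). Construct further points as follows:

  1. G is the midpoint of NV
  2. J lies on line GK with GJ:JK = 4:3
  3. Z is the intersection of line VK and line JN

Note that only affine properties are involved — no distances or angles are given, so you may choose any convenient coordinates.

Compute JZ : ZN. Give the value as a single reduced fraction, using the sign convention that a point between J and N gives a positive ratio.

Set N = (0, 0), R = (1, 0), V = (0, 1), K = (1, -3); any affine frame gives the same invariant.
1. G is the midpoint of NV ⇒ G = (0, 1/2)
2. J lies on line GK with GJ:JK = 4:3 ⇒ J = (4/7, -3/2)
3. Z is the intersection of line VK and line JN ⇒ Z = (8/11, -21/11)
Z = J + t·(N−J) with t = -3/11, so JZ:ZN = t:(1−t) = -3/11:14/11

JZ:ZN = -3/14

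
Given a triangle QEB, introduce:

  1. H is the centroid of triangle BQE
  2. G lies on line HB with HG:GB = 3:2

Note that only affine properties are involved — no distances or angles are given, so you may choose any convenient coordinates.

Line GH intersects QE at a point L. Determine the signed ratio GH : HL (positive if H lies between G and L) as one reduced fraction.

Work in coordinates with Q = (0, 0), E = (1, 0), B = (0, 1).
1. H is the centroid of triangle BQE ⇒ H = (1/3, 1/3)
2. G lies on line HB with HG:GB = 3:2 ⇒ G = (2/15, 11/15)
line GH meets QE at L = (1/2, 0)
H = G + t·(L−G) with t = 6/11, so GH:HL = 6/11:5/11

GH:HL = 6/5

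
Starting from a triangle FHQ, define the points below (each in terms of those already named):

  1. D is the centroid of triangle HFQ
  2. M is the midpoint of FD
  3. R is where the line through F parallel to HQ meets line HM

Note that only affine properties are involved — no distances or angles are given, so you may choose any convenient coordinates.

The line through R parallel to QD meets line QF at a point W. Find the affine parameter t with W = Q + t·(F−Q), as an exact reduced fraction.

t = 5/4

Choose coordinates F = (0, 0), H = (1, 0), Q = (0, 1).
1. D is the centroid of triangle HFQ ⇒ D = (1/3, 1/3)
2. M is the midpoint of FD ⇒ M = (1/6, 1/6)
3. R is where the line through F parallel to HQ meets line HM ⇒ R = (-1/4, 1/4)
through R parallel to QD: direction (1/3, -2/3); meets QF at W = (0, -1/4)
W = Q + t·(F−Q) with t = 5/4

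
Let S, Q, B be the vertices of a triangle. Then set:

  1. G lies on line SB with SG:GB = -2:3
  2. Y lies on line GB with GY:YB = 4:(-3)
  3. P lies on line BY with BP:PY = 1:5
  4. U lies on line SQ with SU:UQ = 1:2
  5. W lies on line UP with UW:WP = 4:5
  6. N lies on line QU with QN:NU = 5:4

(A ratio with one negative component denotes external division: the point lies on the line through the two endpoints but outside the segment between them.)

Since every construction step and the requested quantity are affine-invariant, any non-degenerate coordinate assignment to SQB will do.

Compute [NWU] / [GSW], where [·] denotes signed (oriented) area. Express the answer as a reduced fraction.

[NWU]:[GSW] = -8/9

Work in coordinates with S = (0, 0), Q = (1, 0), B = (0, 1).
1. G lies on line SB with SG:GB = -2:3 ⇒ G = (0, -2)
2. Y lies on line GB with GY:YB = 4:(-3) ⇒ Y = (0, 10)
3. P lies on line BY with BP:PY = 1:5 ⇒ P = (0, 5/2)
4. U lies on line SQ with SU:UQ = 1:2 ⇒ U = (1/3, 0)
5. W lies on line UP with UW:WP = 4:5 ⇒ W = (5/27, 10/9)
6. N lies on line QU with QN:NU = 5:4 ⇒ N = (17/27, 0)
2·[NWU] = 80/243, 2·[GSW] = -10/27
[NWU]:[GSW] = 80/243:-10/27 = -8/9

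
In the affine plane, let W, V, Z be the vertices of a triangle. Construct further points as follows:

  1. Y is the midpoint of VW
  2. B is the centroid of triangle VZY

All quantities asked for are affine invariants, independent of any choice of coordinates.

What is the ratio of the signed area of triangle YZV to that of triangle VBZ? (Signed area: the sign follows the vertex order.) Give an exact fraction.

Assign W = (0, 0), V = (1, 0), Z = (0, 1) — the answer is frame-independent, so this choice is without loss of generality.
1. Y is the midpoint of VW ⇒ Y = (1/2, 0)
2. B is the centroid of triangle VZY ⇒ B = (1/2, 1/3)
2·[YZV] = -1/2, 2·[VBZ] = -1/6
[YZV]:[VBZ] = -1/2:-1/6 = 3

[YZV]:[VBZ] = 3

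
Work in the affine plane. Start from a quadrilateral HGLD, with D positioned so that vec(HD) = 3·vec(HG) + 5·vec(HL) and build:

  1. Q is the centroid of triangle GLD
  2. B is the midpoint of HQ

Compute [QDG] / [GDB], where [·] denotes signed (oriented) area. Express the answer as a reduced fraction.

[QDG]:[GDB] = -7/11

Work in coordinates with H = (0, 0), G = (1, 0), L = (0, 1), D = (3, 5).
1. Q is the centroid of triangle GLD ⇒ Q = (4/3, 2)
2. B is the midpoint of HQ ⇒ B = (2/3, 1)
2·[QDG] = -7/3, 2·[GDB] = 11/3
[QDG]:[GDB] = -7/3:11/3 = -7/11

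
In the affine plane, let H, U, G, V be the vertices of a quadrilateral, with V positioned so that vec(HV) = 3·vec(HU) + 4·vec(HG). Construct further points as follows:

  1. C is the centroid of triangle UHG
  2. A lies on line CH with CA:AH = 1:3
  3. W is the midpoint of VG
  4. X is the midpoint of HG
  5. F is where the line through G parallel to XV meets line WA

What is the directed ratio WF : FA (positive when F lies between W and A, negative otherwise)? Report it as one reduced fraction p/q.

WF:FA = -6/25

Set H = (0, 0), U = (1, 0), G = (0, 1), V = (3, 4); any affine frame gives the same invariant.
1. C is the centroid of triangle UHG ⇒ C = (1/3, 1/3)
2. A lies on line CH with CA:AH = 1:3 ⇒ A = (1/4, 1/4)
3. W is the midpoint of VG ⇒ W = (3/2, 5/2)
4. X is the midpoint of HG ⇒ X = (0, 1/2)
5. F is where the line through G parallel to XV meets line WA ⇒ F = (36/19, 61/19)
F = W + t·(A−W) with t = -6/19, so WF:FA = t:(1−t) = -6/19:25/19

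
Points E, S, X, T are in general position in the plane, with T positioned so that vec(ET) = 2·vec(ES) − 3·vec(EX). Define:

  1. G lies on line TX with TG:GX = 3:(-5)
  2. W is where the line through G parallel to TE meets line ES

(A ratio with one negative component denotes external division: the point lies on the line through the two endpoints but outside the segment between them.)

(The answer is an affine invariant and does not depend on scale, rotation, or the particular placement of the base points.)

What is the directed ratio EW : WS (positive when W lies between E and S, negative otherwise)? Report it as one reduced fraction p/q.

Assign E = (0, 0), S = (1, 0), X = (0, 1), T = (2, -3) — the answer is frame-independent, so this choice is without loss of generality.
1. G lies on line TX with TG:GX = 3:(-5) ⇒ G = (5, -9)
2. W is where the line through G parallel to TE meets line ES ⇒ W = (-1, 0)
W = E + t·(S−E) with t = -1, so EW:WS = t:(1−t) = -1:2

EW:WS = -1/2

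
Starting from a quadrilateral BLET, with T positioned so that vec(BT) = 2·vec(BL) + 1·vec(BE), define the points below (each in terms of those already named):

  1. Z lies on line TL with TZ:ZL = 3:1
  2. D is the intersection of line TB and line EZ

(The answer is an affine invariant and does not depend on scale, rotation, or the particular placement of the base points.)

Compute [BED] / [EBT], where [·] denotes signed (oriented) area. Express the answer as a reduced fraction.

Choose coordinates B = (0, 0), L = (1, 0), E = (0, 1), T = (2, 1).
1. Z lies on line TL with TZ:ZL = 3:1 ⇒ Z = (5/4, 1/4)
2. D is the intersection of line TB and line EZ ⇒ D = (10/11, 5/11)
2·[BED] = -10/11, 2·[EBT] = 2
[BED]:[EBT] = -10/11:2 = -5/11

[BED]:[EBT] = -5/11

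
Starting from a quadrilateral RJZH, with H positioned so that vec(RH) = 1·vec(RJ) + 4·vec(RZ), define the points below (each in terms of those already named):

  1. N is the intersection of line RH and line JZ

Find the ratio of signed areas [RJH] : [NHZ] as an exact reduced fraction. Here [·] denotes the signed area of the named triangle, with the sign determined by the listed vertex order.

[RJH]:[NHZ] = 5

Work in coordinates with R = (0, 0), J = (1, 0), Z = (0, 1), H = (1, 4).
1. N is the intersection of line RH and line JZ ⇒ N = (1/5, 4/5)
2·[RJH] = 4, 2·[NHZ] = 4/5
[RJH]:[NHZ] = 4:4/5 = 5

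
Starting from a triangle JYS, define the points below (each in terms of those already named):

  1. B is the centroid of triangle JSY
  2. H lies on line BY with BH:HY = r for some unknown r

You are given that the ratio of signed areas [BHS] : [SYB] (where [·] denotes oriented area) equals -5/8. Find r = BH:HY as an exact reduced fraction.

r = 5/3

Choose coordinates J = (0, 0), Y = (1, 0), S = (0, 1).
1. B is the centroid of triangle JSY ⇒ B = (1/3, 1/3)
2. With BH:HY = r, write λ = r/(r+1) so H = B + λ·(Y−B); H is affine-linear in λ
Every point depending on H is an affine combination of H and λ-independent points, so each such coordinate is linear in λ; the λ² term in each signed area is a multiple of (Y−B)×(Y−B) = 0, so 2·[BHS] and 2·[SYB] are each linear in λ. Evaluating at λ=0 and λ=1:
  2·[BHS] = 1/3·λ,   2·[SYB] = -1/3
So [BHS]:[SYB] = (1/3·λ) / (-1/3). Setting this equal to -5/8:
  1/3·λ = -5/8·(-1/3)  ⇒  λ = 5/8
Then r = λ/(1−λ) = (5/8)/(3/8) = 5/3. Check: with r = 5/3, H = (3/4, 1/8) and [BHS]:[SYB] = -5/8 as required.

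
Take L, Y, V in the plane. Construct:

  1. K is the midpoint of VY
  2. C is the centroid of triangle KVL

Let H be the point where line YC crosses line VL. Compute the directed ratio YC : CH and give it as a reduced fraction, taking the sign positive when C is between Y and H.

Set L = (0, 0), Y = (1, 0), V = (0, 1); any affine frame gives the same invariant.
1. K is the midpoint of VY ⇒ K = (1/2, 1/2)
2. C is the centroid of triangle KVL ⇒ C = (1/6, 1/2)
line YC meets VL at H = (0, 3/5)
C = Y + t·(H−Y) with t = 5/6, so YC:CH = 5/6:1/6

YC:CH = 5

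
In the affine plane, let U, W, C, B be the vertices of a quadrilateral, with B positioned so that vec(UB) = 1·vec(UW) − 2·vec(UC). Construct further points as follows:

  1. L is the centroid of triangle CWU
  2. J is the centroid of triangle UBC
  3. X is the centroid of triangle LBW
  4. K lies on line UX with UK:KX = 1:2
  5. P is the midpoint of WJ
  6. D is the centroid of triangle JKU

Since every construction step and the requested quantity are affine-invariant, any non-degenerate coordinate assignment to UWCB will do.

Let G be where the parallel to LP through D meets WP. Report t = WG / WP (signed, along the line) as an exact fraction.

Set U = (0, 0), W = (1, 0), C = (0, 1), B = (1, -2); any affine frame gives the same invariant.
1. L is the centroid of triangle CWU ⇒ L = (1/3, 1/3)
2. J is the centroid of triangle UBC ⇒ J = (1/3, -1/3)
3. X is the centroid of triangle LBW ⇒ X = (7/9, -5/9)
4. K lies on line UX with UK:KX = 1:2 ⇒ K = (7/27, -5/27)
5. P is the midpoint of WJ ⇒ P = (2/3, -1/6)
6. D is the centroid of triangle JKU ⇒ D = (16/81, -14/81)
through D parallel to LP: direction (1/3, -1/2); meets WP at G = (101/324, -223/648)
G = W + t·(P−W) with t = 223/108

t = 223/108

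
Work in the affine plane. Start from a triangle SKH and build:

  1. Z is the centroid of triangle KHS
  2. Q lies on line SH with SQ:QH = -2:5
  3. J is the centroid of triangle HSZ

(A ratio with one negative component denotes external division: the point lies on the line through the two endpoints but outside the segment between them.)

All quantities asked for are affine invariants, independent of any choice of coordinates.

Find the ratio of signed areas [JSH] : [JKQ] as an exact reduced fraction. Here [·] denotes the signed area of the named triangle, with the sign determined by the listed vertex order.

Set S = (0, 0), K = (1, 0), H = (0, 1); any affine frame gives the same invariant.
1. Z is the centroid of triangle KHS ⇒ Z = (1/3, 1/3)
2. Q lies on line SH with SQ:QH = -2:5 ⇒ Q = (0, -2/3)
3. J is the centroid of triangle HSZ ⇒ J = (1/9, 4/9)
2·[JSH] = -1/9, 2·[JKQ] = -28/27
[JSH]:[JKQ] = -1/9:-28/27 = 3/28

[JSH]:[JKQ] = 3/28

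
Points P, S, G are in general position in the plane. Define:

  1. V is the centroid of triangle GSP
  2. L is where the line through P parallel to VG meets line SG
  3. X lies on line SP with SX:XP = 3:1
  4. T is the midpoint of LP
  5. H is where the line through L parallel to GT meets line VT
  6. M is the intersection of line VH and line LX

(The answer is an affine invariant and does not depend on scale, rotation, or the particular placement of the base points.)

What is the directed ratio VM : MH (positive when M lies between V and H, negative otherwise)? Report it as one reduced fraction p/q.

VM:MH = 7/18

Work in coordinates with P = (0, 0), S = (1, 0), G = (0, 1).
1. V is the centroid of triangle GSP ⇒ V = (1/3, 1/3)
2. L is where the line through P parallel to VG meets line SG ⇒ L = (-1, 2)
3. X lies on line SP with SX:XP = 3:1 ⇒ X = (1/4, 0)
4. T is the midpoint of LP ⇒ T = (-1/2, 1)
5. H is where the line through L parallel to GT meets line VT ⇒ H = (-7/4, 2)
6. M is the intersection of line VH and line LX ⇒ M = (-1/4, 4/5)
M = V + t·(H−V) with t = 7/25, so VM:MH = t:(1−t) = 7/25:18/25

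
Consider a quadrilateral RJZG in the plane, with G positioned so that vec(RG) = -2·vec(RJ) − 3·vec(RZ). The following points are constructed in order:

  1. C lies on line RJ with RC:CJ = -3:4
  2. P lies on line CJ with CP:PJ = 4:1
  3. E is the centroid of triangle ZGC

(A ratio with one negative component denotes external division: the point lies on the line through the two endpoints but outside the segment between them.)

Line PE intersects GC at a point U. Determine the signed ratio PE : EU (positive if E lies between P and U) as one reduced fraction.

PE:EU = 47/25

Choose coordinates R = (0, 0), J = (1, 0), Z = (0, 1), G = (-2, -3).
1. C lies on line RJ with RC:CJ = -3:4 ⇒ C = (-3, 0)
2. P lies on line CJ with CP:PJ = 4:1 ⇒ P = (1/5, 0)
3. E is the centroid of triangle ZGC ⇒ E = (-5/3, -2/3)
line PE meets GC at U = (-125/47, -48/47)
E = P + t·(U−P) with t = 47/72, so PE:EU = 47/72:25/72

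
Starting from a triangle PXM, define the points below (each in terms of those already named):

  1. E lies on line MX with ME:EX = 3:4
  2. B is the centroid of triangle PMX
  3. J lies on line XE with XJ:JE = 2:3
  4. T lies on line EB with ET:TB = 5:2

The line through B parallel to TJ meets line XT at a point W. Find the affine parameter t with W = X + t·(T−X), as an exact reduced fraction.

Work in coordinates with P = (0, 0), X = (1, 0), M = (0, 1).
1. E lies on line MX with ME:EX = 3:4 ⇒ E = (3/7, 4/7)
2. B is the centroid of triangle PMX ⇒ B = (1/3, 1/3)
3. J lies on line XE with XJ:JE = 2:3 ⇒ J = (27/35, 8/35)
4. T lies on line EB with ET:TB = 5:2 ⇒ T = (53/147, 59/147)
through B parallel to TJ: direction (302/735, -127/735); meets XT at W = (547/735, 118/735)
W = X + t·(T−X) with t = 2/5

t = 2/5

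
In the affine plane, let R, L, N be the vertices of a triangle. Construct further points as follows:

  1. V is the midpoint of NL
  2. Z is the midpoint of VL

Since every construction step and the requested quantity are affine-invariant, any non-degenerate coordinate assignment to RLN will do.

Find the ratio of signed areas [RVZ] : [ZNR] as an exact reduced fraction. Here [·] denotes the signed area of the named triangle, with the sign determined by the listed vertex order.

Choose coordinates R = (0, 0), L = (1, 0), N = (0, 1).
1. V is the midpoint of NL ⇒ V = (1/2, 1/2)
2. Z is the midpoint of VL ⇒ Z = (3/4, 1/4)
2·[RVZ] = -1/4, 2·[ZNR] = 3/4
[RVZ]:[ZNR] = -1/4:3/4 = -1/3

[RVZ]:[ZNR] = -1/3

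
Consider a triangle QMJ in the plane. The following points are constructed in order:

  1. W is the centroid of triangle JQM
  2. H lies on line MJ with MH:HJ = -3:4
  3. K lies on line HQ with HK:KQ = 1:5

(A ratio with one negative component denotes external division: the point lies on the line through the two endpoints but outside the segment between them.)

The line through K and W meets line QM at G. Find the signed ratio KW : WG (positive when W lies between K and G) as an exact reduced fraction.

KW:WG = -17/2

Assign Q = (0, 0), M = (1, 0), J = (0, 1) — the answer is frame-independent, so this choice is without loss of generality.
1. W is the centroid of triangle JQM ⇒ W = (1/3, 1/3)
2. H lies on line MJ with MH:HJ = -3:4 ⇒ H = (4, -3)
3. K lies on line HQ with HK:KQ = 1:5 ⇒ K = (10/3, -5/2)
line KW meets QM at G = (35/51, 0)
W = K + t·(G−K) with t = 17/15, so KW:WG = 17/15:-2/15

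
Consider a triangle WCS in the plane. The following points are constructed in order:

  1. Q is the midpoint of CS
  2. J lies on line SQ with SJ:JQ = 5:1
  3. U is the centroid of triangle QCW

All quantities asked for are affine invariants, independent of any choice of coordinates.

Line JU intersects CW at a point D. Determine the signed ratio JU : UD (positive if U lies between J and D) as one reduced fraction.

Choose coordinates W = (0, 0), C = (1, 0), S = (0, 1).
1. Q is the midpoint of CS ⇒ Q = (1/2, 1/2)
2. J lies on line SQ with SJ:JQ = 5:1 ⇒ J = (5/12, 7/12)
3. U is the centroid of triangle QCW ⇒ U = (1/2, 1/6)
line JU meets CW at D = (8/15, 0)
U = J + t·(D−J) with t = 5/7, so JU:UD = 5/7:2/7

JU:UD = 5/2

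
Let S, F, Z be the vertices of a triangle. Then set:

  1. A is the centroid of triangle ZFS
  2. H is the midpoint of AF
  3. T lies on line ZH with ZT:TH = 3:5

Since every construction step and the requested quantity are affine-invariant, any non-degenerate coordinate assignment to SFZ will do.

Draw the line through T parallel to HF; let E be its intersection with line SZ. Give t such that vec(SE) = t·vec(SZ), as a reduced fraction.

t = 13/16

Choose coordinates S = (0, 0), F = (1, 0), Z = (0, 1).
1. A is the centroid of triangle ZFS ⇒ A = (1/3, 1/3)
2. H is the midpoint of AF ⇒ H = (2/3, 1/6)
3. T lies on line ZH with ZT:TH = 3:5 ⇒ T = (1/4, 11/16)
through T parallel to HF: direction (1/3, -1/6); meets SZ at E = (0, 13/16)
E = S + t·(Z−S) with t = 13/16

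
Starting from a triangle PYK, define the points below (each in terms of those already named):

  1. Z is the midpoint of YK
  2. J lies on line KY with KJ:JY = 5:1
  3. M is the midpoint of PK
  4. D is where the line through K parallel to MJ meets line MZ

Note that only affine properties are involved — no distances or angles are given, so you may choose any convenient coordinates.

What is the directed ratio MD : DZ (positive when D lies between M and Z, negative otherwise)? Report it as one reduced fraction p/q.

Assign P = (0, 0), Y = (1, 0), K = (0, 1) — the answer is frame-independent, so this choice is without loss of generality.
1. Z is the midpoint of YK ⇒ Z = (1/2, 1/2)
2. J lies on line KY with KJ:JY = 5:1 ⇒ J = (5/6, 1/6)
3. M is the midpoint of PK ⇒ M = (0, 1/2)
4. D is where the line through K parallel to MJ meets line MZ ⇒ D = (5/4, 1/2)
D = M + t·(Z−M) with t = 5/2, so MD:DZ = t:(1−t) = 5/2:-3/2

MD:DZ = -5/3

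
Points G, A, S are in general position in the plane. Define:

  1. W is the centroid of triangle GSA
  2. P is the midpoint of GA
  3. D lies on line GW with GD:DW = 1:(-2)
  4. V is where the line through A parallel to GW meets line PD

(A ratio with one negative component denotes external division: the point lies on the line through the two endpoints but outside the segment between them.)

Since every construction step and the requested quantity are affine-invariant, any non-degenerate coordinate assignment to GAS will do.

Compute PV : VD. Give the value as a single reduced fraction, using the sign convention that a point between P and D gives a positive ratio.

PV:VD = -1/2

Choose coordinates G = (0, 0), A = (1, 0), S = (0, 1).
1. W is the centroid of triangle GSA ⇒ W = (1/3, 1/3)
2. P is the midpoint of GA ⇒ P = (1/2, 0)
3. D lies on line GW with GD:DW = 1:(-2) ⇒ D = (-1/3, -1/3)
4. V is where the line through A parallel to GW meets line PD ⇒ V = (4/3, 1/3)
V = P + t·(D−P) with t = -1, so PV:VD = t:(1−t) = -1:2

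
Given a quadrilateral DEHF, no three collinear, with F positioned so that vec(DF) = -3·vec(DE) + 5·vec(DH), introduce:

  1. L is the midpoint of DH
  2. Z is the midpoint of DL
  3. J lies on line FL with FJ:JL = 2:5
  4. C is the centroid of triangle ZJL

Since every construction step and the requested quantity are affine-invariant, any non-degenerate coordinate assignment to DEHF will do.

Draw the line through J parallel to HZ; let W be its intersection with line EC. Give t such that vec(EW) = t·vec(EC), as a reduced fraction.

t = 11/6

Choose coordinates D = (0, 0), E = (1, 0), H = (0, 1), F = (-3, 5).
1. L is the midpoint of DH ⇒ L = (0, 1/2)
2. Z is the midpoint of DL ⇒ Z = (0, 1/4)
3. J lies on line FL with FJ:JL = 2:5 ⇒ J = (-15/7, 26/7)
4. C is the centroid of triangle ZJL ⇒ C = (-5/7, 125/84)
through J parallel to HZ: direction (0, -3/4); meets EC at W = (-15/7, 1375/504)
W = E + t·(C−E) with t = 11/6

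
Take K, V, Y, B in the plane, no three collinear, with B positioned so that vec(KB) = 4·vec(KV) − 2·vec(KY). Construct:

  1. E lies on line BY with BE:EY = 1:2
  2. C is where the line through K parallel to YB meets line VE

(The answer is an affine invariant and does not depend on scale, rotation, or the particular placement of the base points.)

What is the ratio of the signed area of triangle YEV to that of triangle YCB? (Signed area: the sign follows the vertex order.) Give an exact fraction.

Work in coordinates with K = (0, 0), V = (1, 0), Y = (0, 1), B = (4, -2).
1. E lies on line BY with BE:EY = 1:2 ⇒ E = (8/3, -1)
2. C is where the line through K parallel to YB meets line VE ⇒ C = (-4, 3)
2·[YEV] = -2/3, 2·[YCB] = 4
[YEV]:[YCB] = -2/3:4 = -1/6

[YEV]:[YCB] = -1/6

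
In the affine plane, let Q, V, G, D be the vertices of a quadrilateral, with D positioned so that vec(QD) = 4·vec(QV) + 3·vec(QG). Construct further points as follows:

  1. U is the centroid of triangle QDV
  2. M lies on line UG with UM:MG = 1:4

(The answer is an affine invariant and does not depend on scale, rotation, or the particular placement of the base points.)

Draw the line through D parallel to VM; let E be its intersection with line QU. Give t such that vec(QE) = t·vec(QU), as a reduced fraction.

Assign Q = (0, 0), V = (1, 0), G = (0, 1), D = (4, 3) — the answer is frame-independent, so this choice is without loss of generality.
1. U is the centroid of triangle QDV ⇒ U = (5/3, 1)
2. M lies on line UG with UM:MG = 1:4 ⇒ M = (4/3, 1)
through D parallel to VM: direction (1/3, 1); meets QU at E = (15/4, 9/4)
E = Q + t·(U−Q) with t = 9/4

t = 9/4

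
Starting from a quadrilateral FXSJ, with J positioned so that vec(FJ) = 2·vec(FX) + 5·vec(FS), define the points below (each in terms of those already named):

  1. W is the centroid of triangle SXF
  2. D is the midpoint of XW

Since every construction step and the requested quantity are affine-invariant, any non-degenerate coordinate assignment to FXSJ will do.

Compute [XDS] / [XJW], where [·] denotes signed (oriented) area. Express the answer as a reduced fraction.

[XDS]:[XJW] = -1/22

Choose coordinates F = (0, 0), X = (1, 0), S = (0, 1), J = (2, 5).
1. W is the centroid of triangle SXF ⇒ W = (1/3, 1/3)
2. D is the midpoint of XW ⇒ D = (2/3, 1/6)
2·[XDS] = -1/6, 2·[XJW] = 11/3
[XDS]:[XJW] = -1/6:11/3 = -1/22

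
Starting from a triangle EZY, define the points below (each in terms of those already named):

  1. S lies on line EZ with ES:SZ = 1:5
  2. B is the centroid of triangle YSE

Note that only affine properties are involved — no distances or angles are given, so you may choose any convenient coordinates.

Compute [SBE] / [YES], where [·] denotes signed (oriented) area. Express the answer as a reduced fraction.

Assign E = (0, 0), Z = (1, 0), Y = (0, 1) — the answer is frame-independent, so this choice is without loss of generality.
1. S lies on line EZ with ES:SZ = 1:5 ⇒ S = (1/6, 0)
2. B is the centroid of triangle YSE ⇒ B = (1/18, 1/3)
2·[SBE] = 1/18, 2·[YES] = 1/6
[SBE]:[YES] = 1/18:1/6 = 1/3

[SBE]:[YES] = 1/3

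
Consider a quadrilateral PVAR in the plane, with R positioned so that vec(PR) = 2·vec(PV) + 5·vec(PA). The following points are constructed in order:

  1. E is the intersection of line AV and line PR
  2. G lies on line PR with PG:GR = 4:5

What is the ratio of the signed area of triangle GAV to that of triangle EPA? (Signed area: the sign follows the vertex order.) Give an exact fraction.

Set P = (0, 0), V = (1, 0), A = (0, 1), R = (2, 5); any affine frame gives the same invariant.
1. E is the intersection of line AV and line PR ⇒ E = (2/7, 5/7)
2. G lies on line PR with PG:GR = 4:5 ⇒ G = (8/9, 20/9)
2·[GAV] = 19/9, 2·[EPA] = -2/7
[GAV]:[EPA] = 19/9:-2/7 = -133/18

[GAV]:[EPA] = -133/18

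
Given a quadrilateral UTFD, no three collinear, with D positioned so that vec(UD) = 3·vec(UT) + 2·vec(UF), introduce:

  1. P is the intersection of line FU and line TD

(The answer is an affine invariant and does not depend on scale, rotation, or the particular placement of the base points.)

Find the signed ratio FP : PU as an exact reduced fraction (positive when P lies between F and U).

Assign U = (0, 0), T = (1, 0), F = (0, 1), D = (3, 2) — the answer is frame-independent, so this choice is without loss of generality.
1. P is the intersection of line FU and line TD ⇒ P = (0, -1)
P = F + t·(U−F) with t = 2, so FP:PU = t:(1−t) = 2:-1

FP:PU = -2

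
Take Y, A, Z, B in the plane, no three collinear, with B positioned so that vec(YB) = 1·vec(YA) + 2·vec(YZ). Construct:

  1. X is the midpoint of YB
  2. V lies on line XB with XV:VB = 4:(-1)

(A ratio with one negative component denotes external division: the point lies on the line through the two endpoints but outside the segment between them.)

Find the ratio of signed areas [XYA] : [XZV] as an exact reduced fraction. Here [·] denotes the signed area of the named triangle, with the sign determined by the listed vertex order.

Set Y = (0, 0), A = (1, 0), Z = (0, 1), B = (1, 2); any affine frame gives the same invariant.
1. X is the midpoint of YB ⇒ X = (1/2, 1)
2. V lies on line XB with XV:VB = 4:(-1) ⇒ V = (7/6, 7/3)
2·[XYA] = 1, 2·[XZV] = -2/3
[XYA]:[XZV] = 1:-2/3 = -3/2

[XYA]:[XZV] = -3/2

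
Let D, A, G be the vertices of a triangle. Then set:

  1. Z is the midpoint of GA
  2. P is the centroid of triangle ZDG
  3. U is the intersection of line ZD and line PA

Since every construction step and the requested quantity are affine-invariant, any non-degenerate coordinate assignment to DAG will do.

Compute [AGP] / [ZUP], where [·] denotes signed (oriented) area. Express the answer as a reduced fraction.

[AGP]:[ZUP] = -8

Assign D = (0, 0), A = (1, 0), G = (0, 1) — the answer is frame-independent, so this choice is without loss of generality.
1. Z is the midpoint of GA ⇒ Z = (1/2, 1/2)
2. P is the centroid of triangle ZDG ⇒ P = (1/6, 1/2)
3. U is the intersection of line ZD and line PA ⇒ U = (3/8, 3/8)
2·[AGP] = 1/3, 2·[ZUP] = -1/24
[AGP]:[ZUP] = 1/3:-1/24 = -8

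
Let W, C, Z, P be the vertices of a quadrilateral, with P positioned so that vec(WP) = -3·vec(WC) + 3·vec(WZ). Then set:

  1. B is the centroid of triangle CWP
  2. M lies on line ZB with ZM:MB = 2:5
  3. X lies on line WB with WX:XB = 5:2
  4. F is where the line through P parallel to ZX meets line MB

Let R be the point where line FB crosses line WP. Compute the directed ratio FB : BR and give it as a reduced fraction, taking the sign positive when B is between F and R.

FB:BR = -17

Choose coordinates W = (0, 0), C = (1, 0), Z = (0, 1), P = (-3, 3).
1. B is the centroid of triangle CWP ⇒ B = (-2/3, 1)
2. M lies on line ZB with ZM:MB = 2:5 ⇒ M = (-4/21, 1)
3. X lies on line WB with WX:XB = 5:2 ⇒ X = (-10/21, 5/7)
4. F is where the line through P parallel to ZX meets line MB ⇒ F = (-19/3, 1)
line FB meets WP at R = (-1, 1)
B = F + t·(R−F) with t = 17/16, so FB:BR = 17/16:-1/16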